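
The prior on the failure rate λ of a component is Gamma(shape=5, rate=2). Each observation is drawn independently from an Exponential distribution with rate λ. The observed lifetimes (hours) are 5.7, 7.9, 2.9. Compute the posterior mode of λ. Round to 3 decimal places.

λ̂_MAP = 0.378

The Exponential(rate=λ) likelihood is ∝ λ^n e^(−λΣtᵢ). Here n = 3 and Σtᵢ = 5.7 + 7.9 + 2.9 = 16.5.
Posterior ∝ λ^4e^(−2λ) · λ^3e^(−16.5λ) = λ^7e^(−18.5λ), i.e. Gamma(8, 18.5).
Mode = (a−1)/b = 7/18.5 ≈ 0.378.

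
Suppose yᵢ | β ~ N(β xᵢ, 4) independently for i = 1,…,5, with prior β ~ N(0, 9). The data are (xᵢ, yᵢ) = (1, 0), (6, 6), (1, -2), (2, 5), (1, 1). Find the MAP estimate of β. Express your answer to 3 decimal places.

β̂_MAP = 1.036

log p(β | y) = −Σ(yᵢ − βxᵢ)²/(2·4) − β²/(2·9) + const.
Setting the derivative to zero: Σxᵢ(yᵢ − βxᵢ)/4 − β/9 = 0, so β = Σxᵢyᵢ / (Σxᵢ² + σ²/τ²).
Σxᵢyᵢ = 1·0 + 6·6 + 1·(-2) + 2·5 + 1·1 = 45; Σxᵢ² = 43; σ²/τ² = 4/9.
β̂_MAP = 45 / (43 + 4/9) = 45/(391/9) = 405/391 ≈ 1.036.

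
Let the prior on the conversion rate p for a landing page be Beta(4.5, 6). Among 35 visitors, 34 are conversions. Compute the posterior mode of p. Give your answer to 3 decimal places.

p̂_MAP = 0.862

Prior: Beta(4.5, 6).
Data: 34 successes in 35 trials. The binomial likelihood contributes p^34(1−p)^1, so the posterior is Beta(4.5+34, 6+1) = Beta(38.5, 7).
For Beta(a, b) with a, b > 1 the mode is (a−1)/(a+b−2) = 37.5/43.5 ≈ 0.862.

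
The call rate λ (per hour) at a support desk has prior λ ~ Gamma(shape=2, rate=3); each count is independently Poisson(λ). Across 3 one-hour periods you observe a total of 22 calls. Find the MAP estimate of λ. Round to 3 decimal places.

Σxᵢ = 22, n = 3.
Posterior ∝ λe^(−3λ) · λ^22e^(−3λ) = λ^23e^(−6λ), i.e. Gamma(shape=24, rate=6).
The mode of a Gamma(a, b) with a ≥ 1 (shape–rate) is (a−1)/b = 23/6 ≈ 3.833.

λ̂_MAP = 3.833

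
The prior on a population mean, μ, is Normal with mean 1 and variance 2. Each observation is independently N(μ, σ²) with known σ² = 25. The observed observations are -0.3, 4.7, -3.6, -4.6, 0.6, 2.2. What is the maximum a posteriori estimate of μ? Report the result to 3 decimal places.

n = 6; x̄ = ((-0.3) + 4.7 + (-3.6) + (-4.6) + 0.6 + 2.2)/6 = -1/6 = -1/6 ≈ -0.1667.
For a Normal prior and Normal likelihood with known variance, the posterior is Normal; its mode equals its mean, the precision-weighted average.
Prior precision 1/σ₀² = 1/2 = 0.5; data precision n/σ² = 6/25 = 0.24.
μ̂ = (0.5·1 + 0.24·(-1/6)) / (0.5 + 0.24) = 0.46/0.74 = 23/37 ≈ 0.622.

μ̂_MAP = 0.622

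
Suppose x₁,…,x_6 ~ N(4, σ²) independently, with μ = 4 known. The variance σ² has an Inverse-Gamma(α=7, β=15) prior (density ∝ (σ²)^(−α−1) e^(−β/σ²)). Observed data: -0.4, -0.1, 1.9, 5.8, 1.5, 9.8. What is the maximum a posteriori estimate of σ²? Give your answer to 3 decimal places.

Sum of squared deviations about the known mean: SS = (-0.4−4)² + (-0.1−4)² + (1.9−4)² + (5.8−4)² + (1.5−4)² + (9.8−4)² = 83.71.
The Normal likelihood contributes (σ²)^(−n/2) exp(−SS/(2σ²)), so the posterior is Inverse-Gamma(α + n/2, β + SS/2) = Inverse-Gamma(10, 56.855).
The mode of Inverse-Gamma(a, b) is b/(a+1) = 56.855/11 ≈ 5.169.

σ̂²_MAP = 5.169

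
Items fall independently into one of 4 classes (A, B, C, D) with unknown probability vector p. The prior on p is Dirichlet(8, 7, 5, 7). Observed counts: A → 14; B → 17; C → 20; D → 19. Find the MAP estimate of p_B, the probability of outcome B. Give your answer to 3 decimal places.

The posterior is Dirichlet(αᵢ + nᵢ) = Dirichlet(22, 24, 25, 26).
For a Dirichlet(a₁,…,a_K) with all aᵢ > 1, the mode has j-th component (aⱼ − 1)/(Σaᵢ − K).
Here Σaᵢ = 97 and K = 4, so p_B = (24 − 1)/(97 − 4) = 23/93 ≈ 0.247.

MAP estimate of p_B = 0.247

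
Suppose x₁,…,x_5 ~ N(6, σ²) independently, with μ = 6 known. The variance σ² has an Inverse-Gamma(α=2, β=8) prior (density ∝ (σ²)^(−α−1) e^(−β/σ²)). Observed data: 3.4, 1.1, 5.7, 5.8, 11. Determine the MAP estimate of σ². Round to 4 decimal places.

Sum of squared deviations about the known mean: SS = (3.4−6)² + (1.1−6)² + (5.7−6)² + (5.8−6)² + (11−6)² = 55.9.
The Normal likelihood contributes (σ²)^(−n/2) exp(−SS/(2σ²)), so the posterior is Inverse-Gamma(α + n/2, β + SS/2) = Inverse-Gamma(4.5, 35.95).
The mode of Inverse-Gamma(a, b) is b/(a+1) = 35.95/5.5 ≈ 6.5364.

σ̂²_MAP = 6.5364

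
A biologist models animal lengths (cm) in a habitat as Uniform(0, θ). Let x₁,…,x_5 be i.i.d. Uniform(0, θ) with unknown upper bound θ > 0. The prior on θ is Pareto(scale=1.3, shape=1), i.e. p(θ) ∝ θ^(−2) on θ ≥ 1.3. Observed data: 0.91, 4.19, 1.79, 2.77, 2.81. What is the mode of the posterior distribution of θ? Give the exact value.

θ̂_MAP = 4.19

The Uniform(0, θ) likelihood is θ^(−n) for θ ≥ max(xᵢ), zero otherwise. Here max(xᵢ) = 4.19.
Posterior ∝ θ^(−2) · θ^(−5) = θ^(−7) on θ ≥ max(1.3, 4.19) = 4.19.
This density is strictly decreasing in θ, so the posterior mode lies at the lower boundary of the support.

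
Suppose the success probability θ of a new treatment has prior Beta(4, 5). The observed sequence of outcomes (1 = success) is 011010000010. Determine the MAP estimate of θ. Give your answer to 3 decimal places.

Prior: Beta(4, 5).
Data: 4 successes in 12 trials (from the sequence). The binomial likelihood contributes θ^4(1−θ)^8, so the posterior is Beta(4+4, 5+8) = Beta(8, 13).
For Beta(a, b) with a, b > 1 the mode is (a−1)/(a+b−2) = 7/19 ≈ 0.368.

θ̂_MAP = 0.368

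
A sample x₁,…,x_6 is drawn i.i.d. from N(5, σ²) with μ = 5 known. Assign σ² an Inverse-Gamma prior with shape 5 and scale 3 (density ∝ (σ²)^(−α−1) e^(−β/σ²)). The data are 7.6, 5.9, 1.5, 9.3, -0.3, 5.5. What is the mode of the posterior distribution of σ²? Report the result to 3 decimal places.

Sum of squared deviations about the known mean: SS = (7.6−5)² + (5.9−5)² + (1.5−5)² + (9.3−5)² + (-0.3−5)² + (5.5−5)² = 66.65.
The Normal likelihood contributes (σ²)^(−n/2) exp(−SS/(2σ²)), so the posterior is Inverse-Gamma(α + n/2, β + SS/2) = Inverse-Gamma(8, 36.325).
The mode of Inverse-Gamma(a, b) is b/(a+1) = 36.325/9 ≈ 4.036.

σ̂²_MAP = 4.036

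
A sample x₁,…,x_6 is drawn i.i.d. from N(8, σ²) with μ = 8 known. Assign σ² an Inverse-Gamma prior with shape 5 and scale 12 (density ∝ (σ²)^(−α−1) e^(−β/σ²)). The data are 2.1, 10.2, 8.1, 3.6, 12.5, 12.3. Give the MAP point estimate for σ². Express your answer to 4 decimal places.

Sum of squared deviations about the known mean: SS = (2.1−8)² + (10.2−8)² + (8.1−8)² + (3.6−8)² + (12.5−8)² + (12.3−8)² = 97.76.
The Normal likelihood contributes (σ²)^(−n/2) exp(−SS/(2σ²)), so the posterior is Inverse-Gamma(α + n/2, β + SS/2) = Inverse-Gamma(8, 60.88).
The mode of Inverse-Gamma(a, b) is b/(a+1) = 60.88/9 ≈ 6.7644.

σ̂²_MAP = 6.7644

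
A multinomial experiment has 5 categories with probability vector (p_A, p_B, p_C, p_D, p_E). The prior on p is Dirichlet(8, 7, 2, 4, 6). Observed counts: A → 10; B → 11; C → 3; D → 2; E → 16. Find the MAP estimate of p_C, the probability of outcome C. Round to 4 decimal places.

MAP estimate of p_C = 0.0625

The posterior is Dirichlet(αᵢ + nᵢ) = Dirichlet(18, 18, 5, 6, 22).
For a Dirichlet(a₁,…,a_K) with all aᵢ > 1, the mode has j-th component (aⱼ − 1)/(Σaᵢ − K).
Here Σaᵢ = 69 and K = 5, so p_C = (5 − 1)/(69 − 5) = 4/64 ≈ 0.0625.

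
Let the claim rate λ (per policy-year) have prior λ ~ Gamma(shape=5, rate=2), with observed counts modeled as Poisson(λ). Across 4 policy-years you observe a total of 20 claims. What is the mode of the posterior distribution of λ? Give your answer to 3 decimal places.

Σxᵢ = 20, n = 4.
Posterior ∝ λ^4e^(−2λ) · λ^20e^(−4λ) = λ^24e^(−6λ), i.e. Gamma(shape=25, rate=6).
The mode of a Gamma(a, b) with a ≥ 1 (shape–rate) is (a−1)/b = 24/6 ≈ 4.000.

λ̂_MAP = 4.000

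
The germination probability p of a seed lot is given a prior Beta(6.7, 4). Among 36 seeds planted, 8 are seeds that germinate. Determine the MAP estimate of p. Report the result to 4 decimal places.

Prior: Beta(6.7, 4).
Data: 8 successes in 36 trials. The binomial likelihood contributes p^8(1−p)^28, so the posterior is Beta(6.7+8, 4+28) = Beta(14.7, 32).
For Beta(a, b) with a, b > 1 the mode is (a−1)/(a+b−2) = 13.7/44.7 ≈ 0.3065.

p̂_MAP = 0.3065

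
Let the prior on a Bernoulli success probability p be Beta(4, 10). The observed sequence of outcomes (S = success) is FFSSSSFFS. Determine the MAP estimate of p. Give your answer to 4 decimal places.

Prior: Beta(4, 10).
Data: 5 successes in 9 trials (from the sequence). The binomial likelihood contributes p^5(1−p)^4, so the posterior is Beta(4+5, 10+4) = Beta(9, 14).
For Beta(a, b) with a, b > 1 the mode is (a−1)/(a+b−2) = 8/21 ≈ 0.3810.

p̂_MAP = 0.3810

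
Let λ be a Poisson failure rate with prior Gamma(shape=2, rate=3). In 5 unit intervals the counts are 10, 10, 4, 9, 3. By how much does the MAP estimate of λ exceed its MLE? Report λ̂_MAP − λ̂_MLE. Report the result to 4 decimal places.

Σxᵢ = 36. Posterior is Gamma(38, 8); MAP = (38−1)/8 = 37/8 ≈ 4.62500.
MLE = x̄ = 36/5 ≈ 7.20000.
Difference = 37/8 − 36/5 = -103/40 ≈ -2.5750.

MAP − MLE = -2.5750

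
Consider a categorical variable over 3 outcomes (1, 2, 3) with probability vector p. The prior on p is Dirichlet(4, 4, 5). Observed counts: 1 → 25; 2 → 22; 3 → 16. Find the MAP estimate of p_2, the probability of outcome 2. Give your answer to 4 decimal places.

MAP estimate: 0.3425

The posterior is Dirichlet(αᵢ + nᵢ) = Dirichlet(29, 26, 21).
For a Dirichlet(a₁,…,a_K) with all aᵢ > 1, the mode has j-th component (aⱼ − 1)/(Σaᵢ − K).
Here Σaᵢ = 76 and K = 3, so p_2 = (26 − 1)/(76 − 3) = 25/73 ≈ 0.3425.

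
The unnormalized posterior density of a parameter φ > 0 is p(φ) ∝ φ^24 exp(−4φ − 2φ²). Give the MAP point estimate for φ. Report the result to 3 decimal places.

ℓ'(φ) = 24/φ − 4 − 4φ. Setting this to zero and multiplying by φ: 4φ² + 4φ − 24 = 0.
φ = (−4 + √(4² + 4·4·24)) / (2·4) = (−4 + √400) / 8 = (−4 + 20)/8 = 2.
ℓ''(φ) = −24/φ² − 4 < 0, confirming a maximum.

φ̂_MAP = 2.000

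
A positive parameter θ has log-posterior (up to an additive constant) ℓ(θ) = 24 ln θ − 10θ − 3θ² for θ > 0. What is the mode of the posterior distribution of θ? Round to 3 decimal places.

ℓ'(θ) = 24/θ − 10 − 6θ. Setting this to zero and multiplying by θ: 6θ² + 10θ − 24 = 0.
θ = (−10 + √(10² + 4·6·24)) / (2·6) = (−10 + √676) / 12 = (−10 + 26)/12 = 4/3.
ℓ''(θ) = −24/θ² − 6 < 0, confirming a maximum.

θ̂_MAP = 1.333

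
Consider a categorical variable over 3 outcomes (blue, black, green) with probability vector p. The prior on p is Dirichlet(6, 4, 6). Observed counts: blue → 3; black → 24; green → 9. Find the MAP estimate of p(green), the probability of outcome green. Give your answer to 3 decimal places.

The posterior is Dirichlet(αᵢ + nᵢ) = Dirichlet(9, 28, 15).
For a Dirichlet(a₁,…,a_K) with all aᵢ > 1, the mode has j-th component (aⱼ − 1)/(Σaᵢ − K).
Here Σaᵢ = 52 and K = 3, so p(green) = (15 − 1)/(52 − 3) = 14/49 ≈ 0.286.

MAP estimate of p(green) = 0.286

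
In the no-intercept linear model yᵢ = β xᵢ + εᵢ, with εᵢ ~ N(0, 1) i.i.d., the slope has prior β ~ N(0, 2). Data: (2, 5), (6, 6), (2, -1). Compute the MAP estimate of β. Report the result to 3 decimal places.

log p(β | y) = −Σ(yᵢ − βxᵢ)²/(2·1) − β²/(2·2) + const.
Setting the derivative to zero: Σxᵢ(yᵢ − βxᵢ)/1 − β/2 = 0, so β = Σxᵢyᵢ / (Σxᵢ² + σ²/τ²).
Σxᵢyᵢ = 2·5 + 6·6 + 2·(-1) = 44; Σxᵢ² = 44; σ²/τ² = 0.5.
β̂_MAP = 44 / (44 + 0.5) = 44/44.5 ≈ 0.989.

β̂_MAP = 0.989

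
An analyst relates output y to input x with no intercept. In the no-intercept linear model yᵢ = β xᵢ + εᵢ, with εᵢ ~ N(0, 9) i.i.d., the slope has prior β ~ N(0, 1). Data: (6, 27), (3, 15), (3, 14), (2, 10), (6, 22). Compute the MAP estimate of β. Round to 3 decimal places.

log p(β | y) = −Σ(yᵢ − βxᵢ)²/(2·9) − β²/(2·1) + const.
Setting the derivative to zero: Σxᵢ(yᵢ − βxᵢ)/9 − β/1 = 0, so β = Σxᵢyᵢ / (Σxᵢ² + σ²/τ²).
Σxᵢyᵢ = 6·27 + 3·15 + 3·14 + 2·10 + 6·22 = 401; Σxᵢ² = 94; σ²/τ² = 9.
β̂_MAP = 401 / (94 + 9) = 401/103 ≈ 3.893.

β̂_MAP = 3.893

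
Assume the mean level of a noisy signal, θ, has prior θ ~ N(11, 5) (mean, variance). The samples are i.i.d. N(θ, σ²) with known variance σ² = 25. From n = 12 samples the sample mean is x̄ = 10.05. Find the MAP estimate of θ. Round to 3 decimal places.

θ̂_MAP = 10.329

n = 12, x̄ = 10.05.
For a Normal prior and Normal likelihood with known variance, the posterior is Normal; its mode equals its mean, the precision-weighted average.
Prior precision 1/σ₀² = 1/5 = 0.2; data precision n/σ² = 12/25 = 0.48.
θ̂ = (0.2·11 + 0.48·10.05) / (0.2 + 0.48) = 7.024/0.68 = 878/85 ≈ 10.329.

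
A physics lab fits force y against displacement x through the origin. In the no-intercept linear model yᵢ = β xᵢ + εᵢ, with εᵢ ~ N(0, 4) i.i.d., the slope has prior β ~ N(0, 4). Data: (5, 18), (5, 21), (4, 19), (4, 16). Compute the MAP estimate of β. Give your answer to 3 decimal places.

β̂_MAP = 4.036

log p(β | y) = −Σ(yᵢ − βxᵢ)²/(2·4) − β²/(2·4) + const.
Setting the derivative to zero: Σxᵢ(yᵢ − βxᵢ)/4 − β/4 = 0, so β = Σxᵢyᵢ / (Σxᵢ² + σ²/τ²).
Σxᵢyᵢ = 5·18 + 5·21 + 4·19 + 4·16 = 335; Σxᵢ² = 82; σ²/τ² = 1.
β̂_MAP = 335 / (82 + 1) = 335/83 ≈ 4.036.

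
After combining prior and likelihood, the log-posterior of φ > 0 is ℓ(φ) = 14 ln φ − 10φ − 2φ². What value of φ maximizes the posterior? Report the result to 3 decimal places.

ℓ'(φ) = 14/φ − 10 − 4φ. Setting this to zero and multiplying by φ: 4φ² + 10φ − 14 = 0.
φ = (−10 + √(10² + 4·4·14)) / (2·4) = (−10 + √324) / 8 = (−10 + 18)/8 = 1.
ℓ''(φ) = −14/φ² − 4 < 0, confirming a maximum.

φ̂_MAP = 1.000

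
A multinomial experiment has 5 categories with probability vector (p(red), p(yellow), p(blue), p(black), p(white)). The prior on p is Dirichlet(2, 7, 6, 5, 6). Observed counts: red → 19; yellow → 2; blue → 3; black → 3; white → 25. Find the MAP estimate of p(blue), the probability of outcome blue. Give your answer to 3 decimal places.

The posterior is Dirichlet(αᵢ + nᵢ) = Dirichlet(21, 9, 9, 8, 31).
For a Dirichlet(a₁,…,a_K) with all aᵢ > 1, the mode has j-th component (aⱼ − 1)/(Σaᵢ − K).
Here Σaᵢ = 78 and K = 5, so p(blue) = (9 − 1)/(78 − 5) = 8/73 ≈ 0.110.

MAP estimate of p(blue) = 0.110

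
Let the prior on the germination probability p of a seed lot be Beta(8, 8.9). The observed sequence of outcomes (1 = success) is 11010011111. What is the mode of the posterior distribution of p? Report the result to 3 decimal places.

Prior: Beta(8, 8.9).
Data: 8 successes in 11 trials (from the sequence). The binomial likelihood contributes p^8(1−p)^3, so the posterior is Beta(8+8, 8.9+3) = Beta(16, 11.9).
For Beta(a, b) with a, b > 1 the mode is (a−1)/(a+b−2) = 15/25.9 ≈ 0.579.

p̂_MAP = 0.579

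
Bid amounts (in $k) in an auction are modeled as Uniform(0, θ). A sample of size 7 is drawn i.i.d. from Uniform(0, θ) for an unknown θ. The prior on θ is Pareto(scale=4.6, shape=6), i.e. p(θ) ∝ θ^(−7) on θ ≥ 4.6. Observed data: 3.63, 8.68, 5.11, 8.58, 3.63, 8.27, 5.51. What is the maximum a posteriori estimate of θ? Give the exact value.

θ̂_MAP = 8.68

The Uniform(0, θ) likelihood is θ^(−n) for θ ≥ max(xᵢ), zero otherwise. Here max(xᵢ) = 8.68.
Posterior ∝ θ^(−7) · θ^(−7) = θ^(−14) on θ ≥ max(4.6, 8.68) = 8.68.
This density is strictly decreasing in θ, so the posterior mode lies at the lower boundary of the support.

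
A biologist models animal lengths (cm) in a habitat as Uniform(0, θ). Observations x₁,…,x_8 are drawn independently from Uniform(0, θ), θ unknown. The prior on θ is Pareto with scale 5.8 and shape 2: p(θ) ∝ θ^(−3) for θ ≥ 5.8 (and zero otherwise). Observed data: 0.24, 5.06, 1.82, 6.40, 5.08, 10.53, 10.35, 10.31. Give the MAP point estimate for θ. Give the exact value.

θ̂_MAP = 10.53

The Uniform(0, θ) likelihood is θ^(−n) for θ ≥ max(xᵢ), zero otherwise. Here max(xᵢ) = 10.53.
Posterior ∝ θ^(−3) · θ^(−8) = θ^(−11) on θ ≥ max(5.8, 10.53) = 10.53.
This density is strictly decreasing in θ, so the posterior mode lies at the lower boundary of the support.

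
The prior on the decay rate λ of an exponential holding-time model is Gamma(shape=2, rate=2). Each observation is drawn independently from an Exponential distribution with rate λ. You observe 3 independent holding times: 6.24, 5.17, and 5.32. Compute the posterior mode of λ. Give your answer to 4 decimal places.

The Exponential(rate=λ) likelihood is ∝ λ^n e^(−λΣtᵢ). Here n = 3 and Σtᵢ = 6.24 + 5.17 + 5.32 = 16.73.
Posterior ∝ λe^(−2λ) · λ^3e^(−16.73λ) = λ^4e^(−18.73λ), i.e. Gamma(5, 18.73).
Mode = (a−1)/b = 4/18.73 ≈ 0.2136.

λ̂_MAP = 0.2136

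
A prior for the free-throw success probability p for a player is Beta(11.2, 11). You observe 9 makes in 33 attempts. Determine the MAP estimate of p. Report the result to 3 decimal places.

Prior: Beta(11.2, 11).
Data: 9 successes in 33 trials. The binomial likelihood contributes p^9(1−p)^24, so the posterior is Beta(11.2+9, 11+24) = Beta(20.2, 35).
For Beta(a, b) with a, b > 1 the mode is (a−1)/(a+b−2) = 19.2/53.2 ≈ 0.361.

p̂_MAP = 0.361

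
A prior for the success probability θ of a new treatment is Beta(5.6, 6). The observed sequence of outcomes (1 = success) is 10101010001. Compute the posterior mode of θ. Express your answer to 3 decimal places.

θ̂_MAP = 0.466

Prior: Beta(5.6, 6).
Data: 5 successes in 11 trials (from the sequence). The binomial likelihood contributes θ^5(1−θ)^6, so the posterior is Beta(5.6+5, 6+6) = Beta(10.6, 12).
For Beta(a, b) with a, b > 1 the mode is (a−1)/(a+b−2) = 9.6/20.6 ≈ 0.466.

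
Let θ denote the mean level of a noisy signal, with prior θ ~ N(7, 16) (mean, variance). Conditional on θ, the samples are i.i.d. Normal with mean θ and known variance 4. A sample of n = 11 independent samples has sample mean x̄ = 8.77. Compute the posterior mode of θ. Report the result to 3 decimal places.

θ̂_MAP = 8.731

n = 11, x̄ = 8.77.
For a Normal prior and Normal likelihood with known variance, the posterior is Normal; its mode equals its mean, the precision-weighted average.
Prior precision 1/σ₀² = 1/16 = 0.0625; data precision n/σ² = 11/4 = 2.75.
θ̂ = (0.0625·7 + 2.75·8.77) / (0.0625 + 2.75) = 24.555/2.8125 = 3274/375 ≈ 8.731.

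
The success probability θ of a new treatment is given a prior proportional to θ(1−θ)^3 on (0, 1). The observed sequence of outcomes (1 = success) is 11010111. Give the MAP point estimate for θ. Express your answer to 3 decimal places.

θ̂_MAP = 0.583

The prior density ∝ θ(1−θ)^3 is the kernel of Beta(2, 4).
Data: 6 successes in 8 trials (from the sequence). The binomial likelihood contributes θ^6(1−θ)^2, so the posterior is Beta(2+6, 4+2) = Beta(8, 6).
For Beta(a, b) with a, b > 1 the mode is (a−1)/(a+b−2) = 7/12 ≈ 0.583.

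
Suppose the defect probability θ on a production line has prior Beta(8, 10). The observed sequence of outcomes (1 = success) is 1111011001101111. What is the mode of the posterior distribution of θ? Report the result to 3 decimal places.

Prior: Beta(8, 10).
Data: 12 successes in 16 trials (from the sequence). The binomial likelihood contributes θ^12(1−θ)^4, so the posterior is Beta(8+12, 10+4) = Beta(20, 14).
For Beta(a, b) with a, b > 1 the mode is (a−1)/(a+b−2) = 19/32 ≈ 0.594.

θ̂_MAP = 0.594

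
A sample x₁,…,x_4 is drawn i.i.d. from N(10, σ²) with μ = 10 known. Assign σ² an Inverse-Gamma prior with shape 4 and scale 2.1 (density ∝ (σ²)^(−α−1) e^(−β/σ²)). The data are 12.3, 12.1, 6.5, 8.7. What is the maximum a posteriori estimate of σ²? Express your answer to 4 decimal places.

σ̂²_MAP = 1.9886

Sum of squared deviations about the known mean: SS = (12.3−10)² + (12.1−10)² + (6.5−10)² + (8.7−10)² = 23.64.
The Normal likelihood contributes (σ²)^(−n/2) exp(−SS/(2σ²)), so the posterior is Inverse-Gamma(α + n/2, β + SS/2) = Inverse-Gamma(6, 13.92).
The mode of Inverse-Gamma(a, b) is b/(a+1) = 13.92/7 ≈ 1.9886.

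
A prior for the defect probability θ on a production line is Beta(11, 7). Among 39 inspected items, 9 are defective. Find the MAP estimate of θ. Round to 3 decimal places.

Prior: Beta(11, 7).
Data: 9 successes in 39 trials. The binomial likelihood contributes θ^9(1−θ)^30, so the posterior is Beta(11+9, 7+30) = Beta(20, 37).
For Beta(a, b) with a, b > 1 the mode is (a−1)/(a+b−2) = 19/55 ≈ 0.345.

θ̂_MAP = 0.345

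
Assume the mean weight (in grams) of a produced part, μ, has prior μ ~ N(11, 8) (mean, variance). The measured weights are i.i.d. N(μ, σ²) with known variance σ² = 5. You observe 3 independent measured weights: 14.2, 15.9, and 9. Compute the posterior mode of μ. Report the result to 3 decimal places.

n = 3; x̄ = (14.2 + 15.9 + 9)/3 = 39.1/3 = 391/30 ≈ 13.0333.
For a Normal prior and Normal likelihood with known variance, the posterior is Normal; its mode equals its mean, the precision-weighted average.
Prior precision 1/σ₀² = 1/8 = 0.125; data precision n/σ² = 3/5 = 0.6.
μ̂ = (0.125·11 + 0.6·(391/30)) / (0.125 + 0.6) = 9.195/0.725 = 1839/145 ≈ 12.683.

μ̂_MAP = 12.683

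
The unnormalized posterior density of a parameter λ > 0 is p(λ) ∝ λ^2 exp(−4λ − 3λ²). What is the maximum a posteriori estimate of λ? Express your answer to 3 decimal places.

λ̂_MAP = 0.333

ℓ'(λ) = 2/λ − 4 − 6λ. Setting this to zero and multiplying by λ: 6λ² + 4λ − 2 = 0.
λ = (−4 + √(4² + 4·6·2)) / (2·6) = (−4 + √64) / 12 = (−4 + 8)/12 = 1/3.
ℓ''(λ) = −2/λ² − 6 < 0, confirming a maximum.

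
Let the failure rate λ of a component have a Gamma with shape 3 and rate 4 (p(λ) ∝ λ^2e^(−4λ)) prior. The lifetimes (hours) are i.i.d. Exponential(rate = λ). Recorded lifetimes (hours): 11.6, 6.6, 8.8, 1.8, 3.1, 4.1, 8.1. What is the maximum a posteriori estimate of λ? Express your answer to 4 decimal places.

λ̂_MAP = 0.1871

The Exponential(rate=λ) likelihood is ∝ λ^n e^(−λΣtᵢ). Here n = 7 and Σtᵢ = 11.6 + 6.6 + 8.8 + 1.8 + 3.1 + 4.1 + 8.1 = 44.1.
Posterior ∝ λ^2e^(−4λ) · λ^7e^(−44.1λ) = λ^9e^(−48.1λ), i.e. Gamma(10, 48.1).
Mode = (a−1)/b = 9/48.1 ≈ 0.1871.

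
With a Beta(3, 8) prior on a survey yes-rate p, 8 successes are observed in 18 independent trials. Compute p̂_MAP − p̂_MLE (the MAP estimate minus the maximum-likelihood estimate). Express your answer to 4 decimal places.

MAP − MLE = -0.0741

Posterior is Beta(11, 18); MAP = (11−1)/(29−2) = 10/27 ≈ 0.37037.
MLE ignores the prior: p̂_MLE = k/n = 8/18 ≈ 0.44444.
Difference = 10/27 − 8/18 = -2/27 ≈ -0.0741.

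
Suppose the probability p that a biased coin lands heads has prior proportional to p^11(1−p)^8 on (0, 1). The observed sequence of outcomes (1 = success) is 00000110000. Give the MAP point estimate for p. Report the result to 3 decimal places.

The prior density ∝ p^11(1−p)^8 is the kernel of Beta(12, 9).
Data: 2 successes in 11 trials (from the sequence). The binomial likelihood contributes p^2(1−p)^9, so the posterior is Beta(12+2, 9+9) = Beta(14, 18).
For Beta(a, b) with a, b > 1 the mode is (a−1)/(a+b−2) = 13/30 ≈ 0.433.

p̂_MAP = 0.433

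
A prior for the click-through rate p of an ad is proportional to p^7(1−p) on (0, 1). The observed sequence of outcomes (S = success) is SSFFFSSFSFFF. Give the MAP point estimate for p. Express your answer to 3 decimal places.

The prior density ∝ p^7(1−p)^1 is the kernel of Beta(8, 2).
Data: 5 successes in 12 trials (from the sequence). The binomial likelihood contributes p^5(1−p)^7, so the posterior is Beta(8+5, 2+7) = Beta(13, 9).
For Beta(a, b) with a, b > 1 the mode is (a−1)/(a+b−2) = 12/20 ≈ 0.600.

p̂_MAP = 0.600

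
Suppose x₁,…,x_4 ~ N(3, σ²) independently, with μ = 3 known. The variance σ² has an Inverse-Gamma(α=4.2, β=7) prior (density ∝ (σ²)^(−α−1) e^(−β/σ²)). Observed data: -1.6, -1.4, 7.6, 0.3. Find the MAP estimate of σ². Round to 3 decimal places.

σ̂²_MAP = 5.762

Sum of squared deviations about the known mean: SS = (-1.6−3)² + (-1.4−3)² + (7.6−3)² + (0.3−3)² = 68.97.
The Normal likelihood contributes (σ²)^(−n/2) exp(−SS/(2σ²)), so the posterior is Inverse-Gamma(α + n/2, β + SS/2) = Inverse-Gamma(6.2, 41.485).
The mode of Inverse-Gamma(a, b) is b/(a+1) = 41.485/7.2 ≈ 5.762.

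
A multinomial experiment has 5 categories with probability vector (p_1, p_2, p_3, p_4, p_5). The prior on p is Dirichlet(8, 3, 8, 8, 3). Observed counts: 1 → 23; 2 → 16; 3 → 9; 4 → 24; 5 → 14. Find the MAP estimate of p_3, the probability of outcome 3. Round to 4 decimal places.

MAP estimate: 0.1441

The posterior is Dirichlet(αᵢ + nᵢ) = Dirichlet(31, 19, 17, 32, 17).
For a Dirichlet(a₁,…,a_K) with all aᵢ > 1, the mode has j-th component (aⱼ − 1)/(Σaᵢ − K).
Here Σaᵢ = 116 and K = 5, so p_3 = (17 − 1)/(116 − 5) = 16/111 ≈ 0.1441.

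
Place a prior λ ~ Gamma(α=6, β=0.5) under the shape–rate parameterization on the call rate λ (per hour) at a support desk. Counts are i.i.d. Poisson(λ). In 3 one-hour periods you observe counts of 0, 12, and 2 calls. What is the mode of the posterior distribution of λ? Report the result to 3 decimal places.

λ̂_MAP = 5.429

Σxᵢ = 0+12+2 = 14, with n = 3.
Posterior ∝ λ^5e^(−0.5λ) · λ^14e^(−3λ) = λ^19e^(−3.5λ), i.e. Gamma(shape=20, rate=3.5).
The mode of a Gamma(a, b) with a ≥ 1 (shape–rate) is (a−1)/b = 19/3.5 ≈ 5.429.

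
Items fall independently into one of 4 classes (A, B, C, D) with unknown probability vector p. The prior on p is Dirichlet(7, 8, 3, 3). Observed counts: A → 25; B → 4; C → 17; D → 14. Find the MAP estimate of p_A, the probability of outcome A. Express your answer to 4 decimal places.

MAP estimate of p_A = 0.4026

The posterior is Dirichlet(αᵢ + nᵢ) = Dirichlet(32, 12, 20, 17).
For a Dirichlet(a₁,…,a_K) with all aᵢ > 1, the mode has j-th component (aⱼ − 1)/(Σaᵢ − K).
Here Σaᵢ = 81 and K = 4, so p_A = (32 − 1)/(81 − 4) = 31/77 ≈ 0.4026.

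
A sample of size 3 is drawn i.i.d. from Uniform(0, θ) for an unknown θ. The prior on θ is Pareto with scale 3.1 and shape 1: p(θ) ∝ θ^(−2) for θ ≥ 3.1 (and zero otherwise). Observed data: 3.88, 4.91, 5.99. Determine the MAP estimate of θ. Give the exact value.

The Uniform(0, θ) likelihood is θ^(−n) for θ ≥ max(xᵢ), zero otherwise. Here max(xᵢ) = 5.99.
Posterior ∝ θ^(−2) · θ^(−3) = θ^(−5) on θ ≥ max(3.1, 5.99) = 5.99.
This density is strictly decreasing in θ, so the posterior mode lies at the lower boundary of the support.

θ̂_MAP = 5.99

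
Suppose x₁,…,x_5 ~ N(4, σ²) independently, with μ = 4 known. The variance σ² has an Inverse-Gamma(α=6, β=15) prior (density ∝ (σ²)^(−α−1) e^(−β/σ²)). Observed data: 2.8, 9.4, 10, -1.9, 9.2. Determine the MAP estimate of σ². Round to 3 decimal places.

σ̂²_MAP = 8.339

Sum of squared deviations about the known mean: SS = (2.8−4)² + (9.4−4)² + (10−4)² + (-1.9−4)² + (9.2−4)² = 128.45.
The Normal likelihood contributes (σ²)^(−n/2) exp(−SS/(2σ²)), so the posterior is Inverse-Gamma(α + n/2, β + SS/2) = Inverse-Gamma(8.5, 79.225).
The mode of Inverse-Gamma(a, b) is b/(a+1) = 79.225/9.5 ≈ 8.339.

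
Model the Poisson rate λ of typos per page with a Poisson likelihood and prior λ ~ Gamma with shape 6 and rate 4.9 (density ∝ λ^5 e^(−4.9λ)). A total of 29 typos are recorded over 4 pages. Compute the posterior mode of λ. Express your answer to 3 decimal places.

Σxᵢ = 29, n = 4.
Posterior ∝ λ^5e^(−4.9λ) · λ^29e^(−4λ) = λ^34e^(−8.9λ), i.e. Gamma(shape=35, rate=8.9).
The mode of a Gamma(a, b) with a ≥ 1 (shape–rate) is (a−1)/b = 34/8.9 ≈ 3.820.

λ̂_MAP = 3.820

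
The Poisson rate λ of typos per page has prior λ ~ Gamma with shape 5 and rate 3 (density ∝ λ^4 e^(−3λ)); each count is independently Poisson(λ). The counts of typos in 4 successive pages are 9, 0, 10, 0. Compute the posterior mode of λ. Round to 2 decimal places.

λ̂_MAP = 3.29

Σxᵢ = 9+0+10+0 = 19, with n = 4.
Posterior ∝ λ^4e^(−3λ) · λ^19e^(−4λ) = λ^23e^(−7λ), i.e. Gamma(shape=24, rate=7).
The mode of a Gamma(a, b) with a ≥ 1 (shape–rate) is (a−1)/b = 23/7 ≈ 3.29.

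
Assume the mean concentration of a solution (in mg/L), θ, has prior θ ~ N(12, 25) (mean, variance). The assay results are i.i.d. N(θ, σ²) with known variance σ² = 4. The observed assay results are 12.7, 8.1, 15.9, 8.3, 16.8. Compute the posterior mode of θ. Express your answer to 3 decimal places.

θ̂_MAP = 12.349

n = 5; x̄ = (12.7 + 8.1 + 15.9 + 8.3 + 16.8)/5 = 61.8/5 = 12.36.
For a Normal prior and Normal likelihood with known variance, the posterior is Normal; its mode equals its mean, the precision-weighted average.
Prior precision 1/σ₀² = 1/25 = 0.04; data precision n/σ² = 5/4 = 1.25.
θ̂ = (0.04·12 + 1.25·12.36) / (0.04 + 1.25) = 15.93/1.29 = 531/43 ≈ 12.349.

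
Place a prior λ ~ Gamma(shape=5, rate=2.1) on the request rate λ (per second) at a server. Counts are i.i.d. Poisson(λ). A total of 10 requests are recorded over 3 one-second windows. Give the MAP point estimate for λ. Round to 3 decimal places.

Σxᵢ = 10, n = 3.
Posterior ∝ λ^4e^(−2.1λ) · λ^10e^(−3λ) = λ^14e^(−5.1λ), i.e. Gamma(shape=15, rate=5.1).
The mode of a Gamma(a, b) with a ≥ 1 (shape–rate) is (a−1)/b = 14/5.1 ≈ 2.745.

λ̂_MAP = 2.745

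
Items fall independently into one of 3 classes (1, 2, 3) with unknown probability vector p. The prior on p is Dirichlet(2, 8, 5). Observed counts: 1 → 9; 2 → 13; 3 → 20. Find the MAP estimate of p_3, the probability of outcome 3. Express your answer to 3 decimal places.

The posterior is Dirichlet(αᵢ + nᵢ) = Dirichlet(11, 21, 25).
For a Dirichlet(a₁,…,a_K) with all aᵢ > 1, the mode has j-th component (aⱼ − 1)/(Σaᵢ − K).
Here Σaᵢ = 57 and K = 3, so p_3 = (25 − 1)/(57 − 3) = 24/54 ≈ 0.444.

MAP estimate: 0.444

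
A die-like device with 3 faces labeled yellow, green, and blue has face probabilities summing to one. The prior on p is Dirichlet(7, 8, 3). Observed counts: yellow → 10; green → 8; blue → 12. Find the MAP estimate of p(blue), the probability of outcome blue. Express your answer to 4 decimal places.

MAP estimate of p(blue) = 0.3111

The posterior is Dirichlet(αᵢ + nᵢ) = Dirichlet(17, 16, 15).
For a Dirichlet(a₁,…,a_K) with all aᵢ > 1, the mode has j-th component (aⱼ − 1)/(Σaᵢ − K).
Here Σaᵢ = 48 and K = 3, so p(blue) = (15 − 1)/(48 − 3) = 14/45 ≈ 0.3111.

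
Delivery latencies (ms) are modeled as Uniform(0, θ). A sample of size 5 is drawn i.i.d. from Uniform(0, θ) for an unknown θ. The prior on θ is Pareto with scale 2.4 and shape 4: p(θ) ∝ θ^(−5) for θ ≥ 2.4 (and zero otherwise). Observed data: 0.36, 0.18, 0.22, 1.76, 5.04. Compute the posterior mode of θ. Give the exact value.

θ̂_MAP = 5.04

The Uniform(0, θ) likelihood is θ^(−n) for θ ≥ max(xᵢ), zero otherwise. Here max(xᵢ) = 5.04.
Posterior ∝ θ^(−5) · θ^(−5) = θ^(−10) on θ ≥ max(2.4, 5.04) = 5.04.
This density is strictly decreasing in θ, so the posterior mode lies at the lower boundary of the support.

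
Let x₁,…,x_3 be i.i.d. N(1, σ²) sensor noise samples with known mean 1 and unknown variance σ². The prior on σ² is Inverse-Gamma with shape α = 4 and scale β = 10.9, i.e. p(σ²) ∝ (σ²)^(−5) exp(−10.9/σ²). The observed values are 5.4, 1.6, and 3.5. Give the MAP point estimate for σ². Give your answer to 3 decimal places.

σ̂²_MAP = 3.675

Sum of squared deviations about the known mean: SS = (5.4−1)² + (1.6−1)² + (3.5−1)² = 25.97.
The Normal likelihood contributes (σ²)^(−n/2) exp(−SS/(2σ²)), so the posterior is Inverse-Gamma(α + n/2, β + SS/2) = Inverse-Gamma(5.5, 23.885).
The mode of Inverse-Gamma(a, b) is b/(a+1) = 23.885/6.5 ≈ 3.675.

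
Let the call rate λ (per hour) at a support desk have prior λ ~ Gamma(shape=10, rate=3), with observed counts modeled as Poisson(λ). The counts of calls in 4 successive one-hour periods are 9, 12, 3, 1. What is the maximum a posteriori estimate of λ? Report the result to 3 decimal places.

λ̂_MAP = 4.857

Σxᵢ = 9+12+3+1 = 25, with n = 4.
Posterior ∝ λ^9e^(−3λ) · λ^25e^(−4λ) = λ^34e^(−7λ), i.e. Gamma(shape=35, rate=7).
The mode of a Gamma(a, b) with a ≥ 1 (shape–rate) is (a−1)/b = 34/7 ≈ 4.857.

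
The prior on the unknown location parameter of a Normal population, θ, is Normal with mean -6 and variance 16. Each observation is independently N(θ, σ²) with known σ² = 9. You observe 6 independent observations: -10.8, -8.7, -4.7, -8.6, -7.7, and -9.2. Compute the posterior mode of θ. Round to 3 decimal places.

θ̂_MAP = -8.088

n = 6; x̄ = ((-10.8) + (-8.7) + (-4.7) + (-8.6) + (-7.7) + (-9.2))/6 = -49.7/6 = -497/60 ≈ -8.2833.
For a Normal prior and Normal likelihood with known variance, the posterior is Normal; its mode equals its mean, the precision-weighted average.
Prior precision 1/σ₀² = 1/16 = 0.0625; data precision n/σ² = 6/9 = 2/3.
θ̂ = (0.0625·(-6) + (2/3)·(-497/60)) / (0.0625 + 2/3) = (-2123/360)/(35/48) = -4246/525 ≈ -8.088.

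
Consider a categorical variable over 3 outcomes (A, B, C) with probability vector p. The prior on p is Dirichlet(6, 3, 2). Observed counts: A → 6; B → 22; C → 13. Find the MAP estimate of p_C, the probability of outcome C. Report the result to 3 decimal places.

The posterior is Dirichlet(αᵢ + nᵢ) = Dirichlet(12, 25, 15).
For a Dirichlet(a₁,…,a_K) with all aᵢ > 1, the mode has j-th component (aⱼ − 1)/(Σaᵢ − K).
Here Σaᵢ = 52 and K = 3, so p_C = (15 − 1)/(52 − 3) = 14/49 ≈ 0.286.

MAP estimate of p_C = 0.286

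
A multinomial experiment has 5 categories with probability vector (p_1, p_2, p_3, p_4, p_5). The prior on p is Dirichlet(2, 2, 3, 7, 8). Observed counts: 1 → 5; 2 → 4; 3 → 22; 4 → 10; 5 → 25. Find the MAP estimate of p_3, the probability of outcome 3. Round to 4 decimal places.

The posterior is Dirichlet(αᵢ + nᵢ) = Dirichlet(7, 6, 25, 17, 33).
For a Dirichlet(a₁,…,a_K) with all aᵢ > 1, the mode has j-th component (aⱼ − 1)/(Σaᵢ − K).
Here Σaᵢ = 88 and K = 5, so p_3 = (25 − 1)/(88 − 5) = 24/83 ≈ 0.2892.

MAP estimate: 0.2892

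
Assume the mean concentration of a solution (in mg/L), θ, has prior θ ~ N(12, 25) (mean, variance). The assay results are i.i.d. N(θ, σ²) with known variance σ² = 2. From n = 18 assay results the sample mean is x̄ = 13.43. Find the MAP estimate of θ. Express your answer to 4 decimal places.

n = 18, x̄ = 13.43.
For a Normal prior and Normal likelihood with known variance, the posterior is Normal; its mode equals its mean, the precision-weighted average.
Prior precision 1/σ₀² = 1/25 = 0.04; data precision n/σ² = 18/2 = 9.
θ̂ = (0.04·12 + 9·13.43) / (0.04 + 9) = 121.35/9.04 = 12135/904 ≈ 13.4237.

θ̂_MAP = 13.4237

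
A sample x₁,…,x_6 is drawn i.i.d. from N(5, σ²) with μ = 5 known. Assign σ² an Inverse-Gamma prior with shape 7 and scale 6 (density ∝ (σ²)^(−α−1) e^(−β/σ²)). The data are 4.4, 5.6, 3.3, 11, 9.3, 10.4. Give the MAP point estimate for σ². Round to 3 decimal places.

σ̂²_MAP = 4.512

Sum of squared deviations about the known mean: SS = (4.4−5)² + (5.6−5)² + (3.3−5)² + (11−5)² + (9.3−5)² + (10.4−5)² = 87.26.
The Normal likelihood contributes (σ²)^(−n/2) exp(−SS/(2σ²)), so the posterior is Inverse-Gamma(α + n/2, β + SS/2) = Inverse-Gamma(10, 49.63).
The mode of Inverse-Gamma(a, b) is b/(a+1) = 49.63/11 ≈ 4.512.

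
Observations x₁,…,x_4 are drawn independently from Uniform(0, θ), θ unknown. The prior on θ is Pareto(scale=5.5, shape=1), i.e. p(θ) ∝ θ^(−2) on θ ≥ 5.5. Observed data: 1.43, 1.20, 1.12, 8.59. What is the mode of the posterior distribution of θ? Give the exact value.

θ̂_MAP = 8.59

The Uniform(0, θ) likelihood is θ^(−n) for θ ≥ max(xᵢ), zero otherwise. Here max(xᵢ) = 8.59.
Posterior ∝ θ^(−2) · θ^(−4) = θ^(−6) on θ ≥ max(5.5, 8.59) = 8.59.
This density is strictly decreasing in θ, so the posterior mode lies at the lower boundary of the support.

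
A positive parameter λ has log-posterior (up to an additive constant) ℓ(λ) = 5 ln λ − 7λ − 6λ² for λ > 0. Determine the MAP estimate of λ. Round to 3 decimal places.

ℓ'(λ) = 5/λ − 7 − 12λ. Setting this to zero and multiplying by λ: 12λ² + 7λ − 5 = 0.
λ = (−7 + √(7² + 4·12·5)) / (2·12) = (−7 + √289) / 24 = (−7 + 17)/24 = 5/12.
ℓ''(λ) = −5/λ² − 12 < 0, confirming a maximum.

λ̂_MAP = 0.417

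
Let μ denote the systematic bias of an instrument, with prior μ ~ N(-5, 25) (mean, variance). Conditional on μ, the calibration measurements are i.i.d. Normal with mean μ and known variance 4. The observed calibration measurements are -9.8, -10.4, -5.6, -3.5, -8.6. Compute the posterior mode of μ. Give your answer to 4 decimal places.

μ̂_MAP = -7.5000

n = 5; x̄ = ((-9.8) + (-10.4) + (-5.6) + (-3.5) + (-8.6))/5 = -37.9/5 = -7.58.
For a Normal prior and Normal likelihood with known variance, the posterior is Normal; its mode equals its mean, the precision-weighted average.
Prior precision 1/σ₀² = 1/25 = 0.04; data precision n/σ² = 5/4 = 1.25.
μ̂ = (0.04·(-5) + 1.25·(-7.58)) / (0.04 + 1.25) = (-9.675)/1.29 = -7.5000.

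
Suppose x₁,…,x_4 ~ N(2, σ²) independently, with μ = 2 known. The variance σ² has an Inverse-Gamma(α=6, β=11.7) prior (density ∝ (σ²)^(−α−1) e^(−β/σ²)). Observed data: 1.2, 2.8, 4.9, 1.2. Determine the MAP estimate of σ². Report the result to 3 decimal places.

σ̂²_MAP = 1.874

Sum of squared deviations about the known mean: SS = (1.2−2)² + (2.8−2)² + (4.9−2)² + (1.2−2)² = 10.33.
The Normal likelihood contributes (σ²)^(−n/2) exp(−SS/(2σ²)), so the posterior is Inverse-Gamma(α + n/2, β + SS/2) = Inverse-Gamma(8, 16.865).
The mode of Inverse-Gamma(a, b) is b/(a+1) = 16.865/9 ≈ 1.874.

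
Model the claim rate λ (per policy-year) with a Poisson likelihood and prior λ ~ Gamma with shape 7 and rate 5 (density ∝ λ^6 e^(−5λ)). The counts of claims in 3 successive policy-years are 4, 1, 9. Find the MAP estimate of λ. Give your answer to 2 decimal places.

Σxᵢ = 4+1+9 = 14, with n = 3.
Posterior ∝ λ^6e^(−5λ) · λ^14e^(−3λ) = λ^20e^(−8λ), i.e. Gamma(shape=21, rate=8).
The mode of a Gamma(a, b) with a ≥ 1 (shape–rate) is (a−1)/b = 20/8 ≈ 2.50.

λ̂_MAP = 2.50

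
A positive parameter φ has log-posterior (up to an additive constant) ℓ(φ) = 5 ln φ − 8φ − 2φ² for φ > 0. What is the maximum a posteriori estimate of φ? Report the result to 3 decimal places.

φ̂_MAP = 0.500

ℓ'(φ) = 5/φ − 8 − 4φ. Setting this to zero and multiplying by φ: 4φ² + 8φ − 5 = 0.
φ = (−8 + √(8² + 4·4·5)) / (2·4) = (−8 + √144) / 8 = (−8 + 12)/8 = 1/2.
ℓ''(φ) = −5/φ² − 4 < 0, confirming a maximum.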